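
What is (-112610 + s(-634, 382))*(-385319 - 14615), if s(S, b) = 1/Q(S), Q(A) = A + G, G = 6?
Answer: 14141482470327/314 ≈ 4.5037e+10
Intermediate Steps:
Q(A) = 6 + A (Q(A) = A + 6 = 6 + A)
s(S, b) = 1/(6 + S)
(-112610 + s(-634, 382))*(-385319 - 14615) = (-112610 + 1/(6 - 634))*(-385319 - 14615) = (-112610 + 1/(-628))*(-399934) = (-112610 - 1/628)*(-399934) = -70719081/628*(-399934) = 14141482470327/314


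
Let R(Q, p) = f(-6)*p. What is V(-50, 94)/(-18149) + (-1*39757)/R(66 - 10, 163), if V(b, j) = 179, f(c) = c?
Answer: 721374731/17749722 ≈ 40.641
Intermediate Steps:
R(Q, p) = -6*p
V(-50, 94)/(-18149) + (-1*39757)/R(66 - 10, 163) = 179/(-18149) + (-1*39757)/((-6*163)) = 179*(-1/18149) - 39757/(-978) = -179/18149 - 39757*(-1/978) = -179/18149 + 39757/978 = 721374731/17749722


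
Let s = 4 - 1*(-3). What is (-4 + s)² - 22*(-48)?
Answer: 1065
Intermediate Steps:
s = 7 (s = 4 + 3 = 7)
(-4 + s)² - 22*(-48) = (-4 + 7)² - 22*(-48) = 3² + 1056 = 9 + 1056 = 1065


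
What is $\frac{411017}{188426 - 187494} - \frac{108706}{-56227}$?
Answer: $\frac{23211566851}{52403564} \approx 442.94$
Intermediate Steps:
$\frac{411017}{188426 - 187494} - \frac{108706}{-56227} = \frac{411017}{188426 - 187494} - - \frac{108706}{56227} = \frac{411017}{932} + \frac{108706}{56227} = \frac{23211566851}{52403564}$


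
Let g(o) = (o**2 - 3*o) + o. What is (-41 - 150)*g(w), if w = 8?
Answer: -9168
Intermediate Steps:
g(o) = o**2 - 2*o
(-41 - 150)*g(w) = (-41 - 150)*(8*(-2 + 8)) = -1528*6 = -191*48 = -9168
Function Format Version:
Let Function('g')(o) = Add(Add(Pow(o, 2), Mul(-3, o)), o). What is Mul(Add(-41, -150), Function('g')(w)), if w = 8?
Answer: -9168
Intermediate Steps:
Function('g')(o) = Add(Pow(o, 2), Mul(-2, o))
Mul(Add(-41, -150), Function('g')(w)) = Mul(Add(-41, -150), Mul(8, Add(-2, 8))) = Mul(-191, Mul(8, 6)) = Mul(-191, 48) = -9168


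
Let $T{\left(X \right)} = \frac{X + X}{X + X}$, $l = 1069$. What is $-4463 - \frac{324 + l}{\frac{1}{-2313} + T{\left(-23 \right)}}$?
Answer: $- \frac{13540465}{2312} \approx -5856.6$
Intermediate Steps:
$T{\left(X \right)} = 1$ ($T{\left(X \right)} = \frac{2 X}{2 X} = 2 X \frac{1}{2 X} = 1$)
$-4463 - \frac{324 + l}{\frac{1}{-2313} + T{\left(-23 \right)}} = -4463 - \frac{324 + 1069}{\frac{1}{-2313} + 1} = -4463 - \frac{1393}{- \frac{1}{2313} + 1} = -4463 - \frac{1393}{\frac{2312}{2313}} = -4463 - 1393 \cdot \frac{2313}{2312} = -4463 - \frac{3222009}{2312} = - \frac{13540465}{2312}$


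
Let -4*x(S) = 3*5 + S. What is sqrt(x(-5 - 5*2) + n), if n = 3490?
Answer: sqrt(3490) ≈ 59.076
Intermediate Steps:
x(S) = -15/4 - S/4 (x(S) = -(3*5 + S)/4 = -(15 + S)/4 = -15/4 - S/4)
sqrt(x(-5 - 5*2) + n) = sqrt((-15/4 - (-5 - 5*2)/4) + 3490) = sqrt((-15/4 - (-5 - 10)/4) + 3490) = sqrt((-15/4 - 1/4*(-15)) + 3490) = sqrt((-15/4 + 15/4) + 3490) = sqrt(0 + 3490) = sqrt(3490)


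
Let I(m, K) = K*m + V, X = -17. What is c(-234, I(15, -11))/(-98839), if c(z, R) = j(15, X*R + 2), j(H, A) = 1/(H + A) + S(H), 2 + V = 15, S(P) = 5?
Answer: -13006/257080239 ≈ -5.0591e-5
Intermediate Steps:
V = 13 (V = -2 + 15 = 13)
j(H, A) = 5 + 1/(A + H) (j(H, A) = 1/(H + A) + 5 = 1/(A + H) + 5 = 5 + 1/(A + H))
I(m, K) = 13 + K*m (I(m, K) = K*m + 13 = 13 + K*m)
c(z, R) = (86 - 85*R)/(17 - 17*R) (c(z, R) = (1 + 5*(-17*R + 2) + 5*15)/((-17*R + 2) + 15) = (1 + 5*(2 - 17*R) + 75)/((2 - 17*R) + 15) = (1 + (10 - 85*R) + 75)/(17 - 17*R) = (86 - 85*R)/(17 - 17*R))
c(-234, I(15, -11))/(-98839) = ((86 - 85*(13 - 11*15))/(17*(1 - (13 - 11*15))))/(-98839) = ((86 - 85*(13 - 165))/(17*(1 - (13 - 165))))*(-1/98839) = ((86 - 85*(-152))/(17*(1 - 1*(-152))))*(-1/98839) = ((86 + 12920)/(17*(1 + 152)))*(-1/98839) = ((1/17)*13006/153)*(-1/98839) = ((1/17)*(1/153)*13006)*(-1/98839) = (13006/2601)*(-1/98839) = -13006/257080239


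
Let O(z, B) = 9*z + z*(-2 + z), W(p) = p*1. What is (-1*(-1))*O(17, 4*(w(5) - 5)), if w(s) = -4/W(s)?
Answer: 408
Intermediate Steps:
W(p) = p
w(s) = -4/s
(-1*(-1))*O(17, 4*(w(5) - 5)) = (-1*(-1))*(17*(7 + 17)) = 1*(17*24) = 1*408 = 408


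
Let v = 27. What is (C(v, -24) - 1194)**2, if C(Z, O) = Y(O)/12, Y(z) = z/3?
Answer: 12845056/9 ≈ 1.4272e+6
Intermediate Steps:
Y(z) = z/3 (Y(z) = z*(1/3) = z/3)
C(Z, O) = O/36 (C(Z, O) = (O/3)/12 = (O/3)*(1/12) = O/36)
(C(v, -24) - 1194)**2 = ((1/36)*(-24) - 1194)**2 = (-2/3 - 1194)**2 = (-3584/3)**2 = 12845056/9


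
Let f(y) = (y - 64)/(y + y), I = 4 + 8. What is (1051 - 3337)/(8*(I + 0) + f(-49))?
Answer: -224028/9521 ≈ -23.530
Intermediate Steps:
I = 12
f(y) = (-64 + y)/(2*y) (f(y) = (-64 + y)/((2*y)) = (-64 + y)*(1/(2*y)) = (-64 + y)/(2*y))
(1051 - 3337)/(8*(I + 0) + f(-49)) = (1051 - 3337)/(8*(12 + 0) + (½)*(-64 - 49)/(-49)) = -2286/(8*12 + (½)*(-1/49)*(-113)) = -2286/(96 + 113/98) = -2286/9521/98 = -2286*98/9521 = -224028/9521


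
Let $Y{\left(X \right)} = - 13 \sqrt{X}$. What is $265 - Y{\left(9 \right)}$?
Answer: $304$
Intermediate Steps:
$265 - Y{\left(9 \right)} = 265 - - 13 \sqrt{9} = 265 - \left(-13\right) 3 = 265 - -39 = 265 + 39 = 304$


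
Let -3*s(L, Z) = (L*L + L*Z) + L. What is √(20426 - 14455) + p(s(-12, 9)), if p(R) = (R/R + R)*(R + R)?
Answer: 112 + √5971 ≈ 189.27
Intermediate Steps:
s(L, Z) = -L/3 - L²/3 - L*Z/3 (s(L, Z) = -((L*L + L*Z) + L)/3 = -((L² + L*Z) + L)/3 = -(L + L² + L*Z)/3 = -L/3 - L²/3 - L*Z/3)
p(R) = 2*R*(1 + R) (p(R) = (1 + R)*(2*R) = 2*R*(1 + R))
√(20426 - 14455) + p(s(-12, 9)) = √(20426 - 14455) + 2*(-⅓*(-12)*(1 - 12 + 9))*(1 - ⅓*(-12)*(1 - 12 + 9)) = √5971 + 2*(-⅓*(-12)*(-2))*(1 - ⅓*(-12)*(-2)) = √5971 + 2*(-8)*(1 - 8) = √5971 + 2*(-8)*(-7) = √5971 + 112 = 112 + √5971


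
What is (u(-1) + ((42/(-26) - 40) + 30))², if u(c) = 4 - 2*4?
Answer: 41209/169 ≈ 243.84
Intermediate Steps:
u(c) = -4 (u(c) = 4 - 8 = -4)
(u(-1) + ((42/(-26) - 40) + 30))² = (-4 + ((42/(-26) - 40) + 30))² = (-4 + ((42*(-1/26) - 40) + 30))² = (-4 + ((-21/13 - 40) + 30))² = (-4 + (-541/13 + 30))² = (-4 - 151/13)² = (-203/13)² = 41209/169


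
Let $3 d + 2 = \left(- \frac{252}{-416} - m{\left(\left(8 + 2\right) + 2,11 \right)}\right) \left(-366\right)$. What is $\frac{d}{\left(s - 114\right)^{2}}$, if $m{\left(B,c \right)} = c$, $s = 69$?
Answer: $\frac{197719}{315900} \approx 0.62589$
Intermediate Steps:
$d = \frac{197719}{156}$ ($d = - \frac{2}{3} + \frac{\left(- \frac{252}{-416} - 11\right) \left(-366\right)}{3} = - \frac{2}{3} + \frac{\left(\left(-252\right) \left(- \frac{1}{416}\right) - 11\right) \left(-366\right)}{3} = - \frac{2}{3} + \frac{\left(\frac{63}{104} - 11\right) \left(-366\right)}{3} = - \frac{2}{3} + \frac{\left(- \frac{1081}{104}\right) \left(-366\right)}{3} = - \frac{2}{3} + \frac{1}{3} \cdot \frac{197823}{52} = - \frac{2}{3} + \frac{65941}{52} = \frac{197719}{156} \approx 1267.4$)
$\frac{d}{\left(s - 114\right)^{2}} = \frac{197719}{156 \left(69 - 114\right)^{2}} = \frac{197719}{156 \left(-45\right)^{2}} = \frac{197719}{156 \cdot 2025} = \frac{197719}{156} \cdot \frac{1}{2025} = \frac{197719}{315900}$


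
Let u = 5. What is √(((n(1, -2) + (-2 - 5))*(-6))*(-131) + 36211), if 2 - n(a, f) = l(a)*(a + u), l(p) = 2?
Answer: √22849 ≈ 151.16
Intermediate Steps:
n(a, f) = -8 - 2*a (n(a, f) = 2 - 2*(a + 5) = 2 - 2*(5 + a) = 2 - (10 + 2*a) = 2 + (-10 - 2*a) = -8 - 2*a)
√(((n(1, -2) + (-2 - 5))*(-6))*(-131) + 36211) = √((((-8 - 2*1) + (-2 - 5))*(-6))*(-131) + 36211) = √((((-8 - 2) - 7)*(-6))*(-131) + 36211) = √(((-10 - 7)*(-6))*(-131) + 36211) = √(-17*(-6)*(-131) + 36211) = √(102*(-131) + 36211) = √(-13362 + 36211) = √22849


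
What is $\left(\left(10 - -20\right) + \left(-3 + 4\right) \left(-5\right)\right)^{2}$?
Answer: $625$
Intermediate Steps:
$\left(\left(10 - -20\right) + \left(-3 + 4\right) \left(-5\right)\right)^{2} = \left(\left(10 + 20\right) + 1 \left(-5\right)\right)^{2} = \left(30 - 5\right)^{2} = 25^{2} = 625$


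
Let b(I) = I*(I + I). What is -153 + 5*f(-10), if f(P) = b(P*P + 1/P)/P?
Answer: -1013301/100 ≈ -10133.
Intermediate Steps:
b(I) = 2*I**2 (b(I) = I*(2*I) = 2*I**2)
f(P) = 2*(1/P + P**2)**2/P (f(P) = (2*(P*P + 1/P)**2)/P = (2*(P**2 + 1/P)**2)/P = (2*(1/P + P**2)**2)/P = 2*(1/P + P**2)**2/P)
-153 + 5*f(-10) = -153 + 5*(2*(1 + (-10)**3)**2/(-10)**3) = -153 + 5*(2*(-1/1000)*(1 - 1000)**2) = -153 + 5*(2*(-1/1000)*(-999)**2) = -153 + 5*(2*(-1/1000)*998001) = -153 + 5*(-998001/500) = -153 - 998001/100 = -1013301/100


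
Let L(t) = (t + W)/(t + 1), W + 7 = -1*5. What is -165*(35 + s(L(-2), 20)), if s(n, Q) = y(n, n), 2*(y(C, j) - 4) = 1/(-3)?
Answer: -12815/2 ≈ -6407.5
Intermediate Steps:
W = -12 (W = -7 - 1*5 = -7 - 5 = -12)
L(t) = (-12 + t)/(1 + t) (L(t) = (t - 12)/(t + 1) = (-12 + t)/(1 + t))
y(C, j) = 23/6 (y(C, j) = 4 + (½)/(-3) = 4 + (½)*(-⅓) = 4 - ⅙ = 23/6)
s(n, Q) = 23/6
-165*(35 + s(L(-2), 20)) = -165*(35 + 23/6) = -165*233/6 = -12815/2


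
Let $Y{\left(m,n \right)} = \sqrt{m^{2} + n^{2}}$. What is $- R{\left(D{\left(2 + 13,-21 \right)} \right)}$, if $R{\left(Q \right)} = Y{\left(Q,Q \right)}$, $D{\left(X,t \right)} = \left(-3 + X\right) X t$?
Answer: $- 3780 \sqrt{2} \approx -5345.7$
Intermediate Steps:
$D{\left(X,t \right)} = X t \left(-3 + X\right)$
$R{\left(Q \right)} = \sqrt{2} \sqrt{Q^{2}}$ ($R{\left(Q \right)} = \sqrt{Q^{2} + Q^{2}} = \sqrt{2 Q^{2}} = \sqrt{2} \sqrt{Q^{2}}$)
$- R{\left(D{\left(2 + 13,-21 \right)} \right)} = - \sqrt{2} \sqrt{\left(\left(2 + 13\right) \left(-21\right) \left(-3 + \left(2 + 13\right)\right)\right)^{2}} = - \sqrt{2} \sqrt{\left(15 \left(-21\right) \left(-3 + 15\right)\right)^{2}} = - \sqrt{2} \sqrt{\left(15 \left(-21\right) 12\right)^{2}} = - \sqrt{2} \sqrt{\left(-3780\right)^{2}} = - \sqrt{2} \sqrt{14288400} = - \sqrt{2} \cdot 3780 = - 3780 \sqrt{2}$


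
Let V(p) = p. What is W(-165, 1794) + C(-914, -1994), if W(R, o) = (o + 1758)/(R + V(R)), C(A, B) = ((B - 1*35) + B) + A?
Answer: -272127/55 ≈ -4947.8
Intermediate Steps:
C(A, B) = -35 + A + 2*B (C(A, B) = ((B - 35) + B) + A = ((-35 + B) + B) + A = (-35 + 2*B) + A = -35 + A + 2*B)
W(R, o) = (1758 + o)/(2*R) (W(R, o) = (o + 1758)/(R + R) = (1758 + o)/((2*R)) = (1758 + o)*(1/(2*R)) = (1758 + o)/(2*R))
W(-165, 1794) + C(-914, -1994) = (½)*(1758 + 1794)/(-165) + (-35 - 914 + 2*(-1994)) = (½)*(-1/165)*3552 + (-35 - 914 - 3988) = -592/55 - 4937 = -272127/55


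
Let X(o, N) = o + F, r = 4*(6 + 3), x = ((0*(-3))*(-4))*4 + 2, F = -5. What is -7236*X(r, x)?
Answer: -224316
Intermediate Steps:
x = 2 (x = (0*(-4))*4 + 2 = 0*4 + 2 = 0 + 2 = 2)
r = 36 (r = 4*9 = 36)
X(o, N) = -5 + o (X(o, N) = o - 5 = -5 + o)
-7236*X(r, x) = -7236*(-5 + 36) = -7236*31 = -224316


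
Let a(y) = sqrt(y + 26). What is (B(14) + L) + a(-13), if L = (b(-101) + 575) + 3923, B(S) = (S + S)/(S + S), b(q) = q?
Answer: 4398 + sqrt(13) ≈ 4401.6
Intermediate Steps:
B(S) = 1 (B(S) = (2*S)/((2*S)) = (2*S)*(1/(2*S)) = 1)
L = 4397 (L = (-101 + 575) + 3923 = 474 + 3923 = 4397)
a(y) = sqrt(26 + y)
(B(14) + L) + a(-13) = (1 + 4397) + sqrt(26 - 13) = 4398 + sqrt(13)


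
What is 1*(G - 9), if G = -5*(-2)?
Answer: 1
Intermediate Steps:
G = 10
1*(G - 9) = 1*(10 - 9) = 1*1 = 1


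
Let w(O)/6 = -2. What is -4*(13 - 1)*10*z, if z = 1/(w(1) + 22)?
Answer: -48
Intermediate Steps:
w(O) = -12 (w(O) = 6*(-2) = -12)
z = ⅒ (z = 1/(-12 + 22) = 1/10 = ⅒ ≈ 0.10000)
-4*(13 - 1)*10*z = -4*(13 - 1)*10/10 = -4*12*10/10 = -480/10 = -4*12 = -48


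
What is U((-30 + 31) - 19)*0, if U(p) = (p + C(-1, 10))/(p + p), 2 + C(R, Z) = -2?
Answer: 0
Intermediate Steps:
C(R, Z) = -4 (C(R, Z) = -2 - 2 = -4)
U(p) = (-4 + p)/(2*p) (U(p) = (p - 4)/(p + p) = (-4 + p)/((2*p)) = (-4 + p)*(1/(2*p)) = (-4 + p)/(2*p))
U((-30 + 31) - 19)*0 = ((-4 + ((-30 + 31) - 19))/(2*((-30 + 31) - 19)))*0 = ((-4 + (1 - 19))/(2*(1 - 19)))*0 = ((½)*(-4 - 18)/(-18))*0 = ((½)*(-1/18)*(-22))*0 = (11/18)*0 = 0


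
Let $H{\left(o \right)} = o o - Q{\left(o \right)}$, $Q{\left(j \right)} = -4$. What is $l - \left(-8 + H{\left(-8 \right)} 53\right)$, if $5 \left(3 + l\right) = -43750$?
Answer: $-12349$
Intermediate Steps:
$l = -8753$ ($l = -3 + \frac{1}{5} \left(-43750\right) = -3 - 8750 = -8753$)
$H{\left(o \right)} = 4 + o^{2}$ ($H{\left(o \right)} = o o - -4 = o^{2} + 4 = 4 + o^{2}$)
$l - \left(-8 + H{\left(-8 \right)} 53\right) = -8753 - \left(-8 + \left(4 + \left(-8\right)^{2}\right) 53\right) = -8753 - \left(-8 + \left(4 + 64\right) 53\right) = -8753 - \left(-8 + 68 \cdot 53\right) = -8753 - \left(-8 + 3604\right) = -8753 - 3596 = -12349$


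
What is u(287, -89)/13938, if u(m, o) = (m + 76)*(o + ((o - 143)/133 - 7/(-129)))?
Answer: -94136185/39855711 ≈ -2.3619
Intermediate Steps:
u(m, o) = (76 + m)*(-17516/17157 + 134*o/133) (u(m, o) = (76 + m)*(o + ((-143 + o)*(1/133) - 7*(-1/129))) = (76 + m)*(o + ((-143/133 + o/133) + 7/129)) = (76 + m)*(o + (-17516/17157 + o/133)) = (76 + m)*(-17516/17157 + 134*o/133))
u(287, -89)/13938 = (-70064/903 - 17516/17157*287 + (536/7)*(-89) + (134/133)*287*(-89))/13938 = (-70064/903 - 718156/2451 - 47704/7 - 488966/19)*(1/13938) = -188272370/5719*1/13938 = -94136185/39855711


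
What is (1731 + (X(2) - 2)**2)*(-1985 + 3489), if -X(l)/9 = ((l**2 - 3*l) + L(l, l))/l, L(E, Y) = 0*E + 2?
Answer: 2609440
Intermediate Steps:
L(E, Y) = 2 (L(E, Y) = 0 + 2 = 2)
X(l) = -9*(2 + l**2 - 3*l)/l (X(l) = -9*((l**2 - 3*l) + 2)/l = -9*(2 + l**2 - 3*l)/l)
(1731 + (X(2) - 2)**2)*(-1985 + 3489) = (1731 + ((27 - 18/2 - 9*2) - 2)**2)*(-1985 + 3489) = (1731 + ((27 - 18*1/2 - 18) - 2)**2)*1504 = (1731 + ((27 - 9 - 18) - 2)**2)*1504 = (1731 + (0 - 2)**2)*1504 = (1731 + (-2)**2)*1504 = (1731 + 4)*1504 = 1735*1504 = 2609440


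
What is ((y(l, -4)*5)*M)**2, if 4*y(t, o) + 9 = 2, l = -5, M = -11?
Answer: 148225/16 ≈ 9264.1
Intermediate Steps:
y(t, o) = -7/4 (y(t, o) = -9/4 + (1/4)*2 = -9/4 + 1/2 = -7/4)
((y(l, -4)*5)*M)**2 = (-7/4*5*(-11))**2 = (-35/4*(-11))**2 = (385/4)**2 = 148225/16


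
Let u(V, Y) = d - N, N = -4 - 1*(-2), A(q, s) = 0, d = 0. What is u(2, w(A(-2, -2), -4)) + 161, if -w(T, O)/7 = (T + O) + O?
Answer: 163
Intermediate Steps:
N = -2 (N = -4 + 2 = -2)
w(T, O) = -14*O - 7*T (w(T, O) = -7*((T + O) + O) = -7*((O + T) + O) = -7*(T + 2*O) = -14*O - 7*T)
u(V, Y) = 2 (u(V, Y) = 0 - 1*(-2) = 0 + 2 = 2)
u(2, w(A(-2, -2), -4)) + 161 = 2 + 161 = 163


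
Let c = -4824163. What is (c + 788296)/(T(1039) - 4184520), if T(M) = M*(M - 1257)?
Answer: 366897/401002 ≈ 0.91495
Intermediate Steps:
T(M) = M*(-1257 + M)
(c + 788296)/(T(1039) - 4184520) = (-4824163 + 788296)/(1039*(-1257 + 1039) - 4184520) = -4035867/(1039*(-218) - 4184520) = -4035867/(-226502 - 4184520) = -4035867/(-4411022) = -4035867*(-1/4411022) = 366897/401002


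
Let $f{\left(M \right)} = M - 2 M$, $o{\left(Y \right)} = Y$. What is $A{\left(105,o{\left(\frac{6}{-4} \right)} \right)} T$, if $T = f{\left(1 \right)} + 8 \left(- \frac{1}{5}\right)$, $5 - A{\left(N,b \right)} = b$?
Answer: $- \frac{169}{10} \approx -16.9$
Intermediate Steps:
$f{\left(M \right)} = - M$
$A{\left(N,b \right)} = 5 - b$
$T = - \frac{13}{5}$ ($T = \left(-1\right) 1 + 8 \left(- \frac{1}{5}\right) = -1 + 8 \left(\left(-1\right) \frac{1}{5}\right) = -1 + 8 \left(- \frac{1}{5}\right) = -1 - \frac{8}{5} = - \frac{13}{5} \approx -2.6$)
$A{\left(105,o{\left(\frac{6}{-4} \right)} \right)} T = \left(5 - \frac{6}{-4}\right) \left(- \frac{13}{5}\right) = \left(5 - 6 \left(- \frac{1}{4}\right)\right) \left(- \frac{13}{5}\right) = \left(5 - - \frac{3}{2}\right) \left(- \frac{13}{5}\right) = \left(5 + \frac{3}{2}\right) \left(- \frac{13}{5}\right) = \frac{13}{2} \left(- \frac{13}{5}\right) = - \frac{169}{10}$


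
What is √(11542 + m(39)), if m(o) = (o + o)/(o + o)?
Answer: √11543 ≈ 107.44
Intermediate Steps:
m(o) = 1 (m(o) = (2*o)/((2*o)) = (2*o)*(1/(2*o)) = 1)
√(11542 + m(39)) = √(11542 + 1) = √11543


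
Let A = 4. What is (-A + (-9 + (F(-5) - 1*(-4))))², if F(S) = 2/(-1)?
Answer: 121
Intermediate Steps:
F(S) = -2 (F(S) = 2*(-1) = -2)
(-A + (-9 + (F(-5) - 1*(-4))))² = (-1*4 + (-9 + (-2 - 1*(-4))))² = (-4 + (-9 + (-2 + 4)))² = (-4 + (-9 + 2))² = (-4 - 7)² = (-11)² = 121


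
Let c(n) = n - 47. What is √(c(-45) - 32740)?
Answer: 24*I*√57 ≈ 181.2*I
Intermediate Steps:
c(n) = -47 + n
√(c(-45) - 32740) = √((-47 - 45) - 32740) = √(-92 - 32740) = √(-32832) = 24*I*√57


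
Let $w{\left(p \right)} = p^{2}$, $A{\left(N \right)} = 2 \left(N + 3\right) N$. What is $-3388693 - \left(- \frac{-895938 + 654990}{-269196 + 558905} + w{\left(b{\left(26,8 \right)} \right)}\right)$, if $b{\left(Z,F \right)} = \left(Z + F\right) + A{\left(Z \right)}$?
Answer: $- \frac{1670594731961}{289709} \approx -5.7665 \cdot 10^{6}$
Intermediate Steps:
$A{\left(N \right)} = N \left(6 + 2 N\right)$ ($A{\left(N \right)} = 2 \left(3 + N\right) N = \left(6 + 2 N\right) N = N \left(6 + 2 N\right)$)
$b{\left(Z,F \right)} = F + Z + 2 Z \left(3 + Z\right)$ ($b{\left(Z,F \right)} = \left(Z + F\right) + 2 Z \left(3 + Z\right) = \left(F + Z\right) + 2 Z \left(3 + Z\right) = F + Z + 2 Z \left(3 + Z\right)$)
$-3388693 - \left(- \frac{-895938 + 654990}{-269196 + 558905} + w{\left(b{\left(26,8 \right)} \right)}\right) = -3388693 + \left(\frac{-895938 + 654990}{-269196 + 558905} - \left(8 + 26 + 2 \cdot 26 \left(3 + 26\right)\right)^{2}\right) = -3388693 - \left(\frac{240948}{289709} + \left(8 + 26 + 2 \cdot 26 \cdot 29\right)^{2}\right) = -3388693 - \left(\frac{240948}{289709} + \left(8 + 26 + 1508\right)^{2}\right) = -3388693 - \frac{688859871624}{289709} = - \frac{1670594731961}{289709}$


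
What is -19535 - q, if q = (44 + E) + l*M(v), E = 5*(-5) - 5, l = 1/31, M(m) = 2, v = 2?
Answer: -606021/31 ≈ -19549.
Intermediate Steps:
l = 1/31 ≈ 0.032258
E = -30 (E = -25 - 5 = -30)
q = 436/31 (q = (44 - 30) + (1/31)*2 = 14 + 2/31 = 436/31 ≈ 14.065)
-19535 - q = -19535 - 1*436/31 = -19535 - 436/31 = -606021/31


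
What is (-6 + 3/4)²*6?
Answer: 1323/8 ≈ 165.38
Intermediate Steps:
(-6 + 3/4)²*6 = (-6 + 3*(¼))²*6 = (-6 + ¾)²*6 = (-21/4)²*6 = (441/16)*6 = 1323/8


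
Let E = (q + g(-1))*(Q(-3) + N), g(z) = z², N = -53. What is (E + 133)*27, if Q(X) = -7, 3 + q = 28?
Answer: -38529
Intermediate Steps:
q = 25 (q = -3 + 28 = 25)
E = -1560 (E = (25 + (-1)²)*(-7 - 53) = (25 + 1)*(-60) = 26*(-60) = -1560)
(E + 133)*27 = (-1560 + 133)*27 = -1427*27 = -38529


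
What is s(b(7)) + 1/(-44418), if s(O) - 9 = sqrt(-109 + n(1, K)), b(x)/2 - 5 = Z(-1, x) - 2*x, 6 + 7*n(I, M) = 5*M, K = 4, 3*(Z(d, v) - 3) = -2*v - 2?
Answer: 399761/44418 + I*sqrt(107) ≈ 9.0 + 10.344*I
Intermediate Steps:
Z(d, v) = 7/3 - 2*v/3 (Z(d, v) = 3 + (-2*v - 2)/3 = 3 + (-2 - 2*v)/3 = 3 + (-2/3 - 2*v/3) = 7/3 - 2*v/3)
n(I, M) = -6/7 + 5*M/7 (n(I, M) = -6/7 + (5*M)/7 = -6/7 + 5*M/7)
b(x) = 44/3 - 16*x/3 (b(x) = 10 + 2*((7/3 - 2*x/3) - 2*x) = 10 + 2*(7/3 - 8*x/3) = 10 + (14/3 - 16*x/3) = 44/3 - 16*x/3)
s(O) = 9 + I*sqrt(107) (s(O) = 9 + sqrt(-109 + (-6/7 + (5/7)*4)) = 9 + sqrt(-109 + (-6/7 + 20/7)) = 9 + sqrt(-109 + 2) = 9 + sqrt(-107) = 9 + I*sqrt(107))
s(b(7)) + 1/(-44418) = (9 + I*sqrt(107)) + 1/(-44418) = (9 + I*sqrt(107)) - 1/44418 = 399761/44418 + I*sqrt(107)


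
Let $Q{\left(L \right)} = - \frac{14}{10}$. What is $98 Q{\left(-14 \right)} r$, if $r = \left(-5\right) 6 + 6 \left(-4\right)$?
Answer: $\frac{37044}{5} \approx 7408.8$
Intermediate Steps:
$Q{\left(L \right)} = - \frac{7}{5}$ ($Q{\left(L \right)} = \left(-14\right) \frac{1}{10} = - \frac{7}{5}$)
$r = -54$ ($r = -30 - 24 = -54$)
$98 Q{\left(-14 \right)} r = 98 \left(- \frac{7}{5}\right) \left(-54\right) = \left(- \frac{686}{5}\right) \left(-54\right) = \frac{37044}{5}$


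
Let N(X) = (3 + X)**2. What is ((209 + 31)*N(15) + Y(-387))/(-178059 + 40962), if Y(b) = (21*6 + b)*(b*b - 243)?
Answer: 4327614/15233 ≈ 284.09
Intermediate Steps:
Y(b) = (-243 + b**2)*(126 + b) (Y(b) = (126 + b)*(b**2 - 243) = (126 + b)*(-243 + b**2) = (-243 + b**2)*(126 + b))
((209 + 31)*N(15) + Y(-387))/(-178059 + 40962) = ((209 + 31)*(3 + 15)**2 + (-30618 + (-387)**3 - 243*(-387) + 126*(-387)**2))/(-178059 + 40962) = (240*18**2 + (-30618 - 57960603 + 94041 + 126*149769))/(-137097) = (240*324 + (-30618 - 57960603 + 94041 + 18870894))*(-1/137097) = (77760 - 39026286)*(-1/137097) = -38948526*(-1/137097) = 4327614/15233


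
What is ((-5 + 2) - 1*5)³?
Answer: -512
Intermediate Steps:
((-5 + 2) - 1*5)³ = (-3 - 5)³ = (-8)³ = -512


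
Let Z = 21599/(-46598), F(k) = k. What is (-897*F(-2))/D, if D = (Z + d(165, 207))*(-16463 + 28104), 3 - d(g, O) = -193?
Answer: 2143508/2719698471 ≈ 0.00078814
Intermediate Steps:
d(g, O) = 196 (d(g, O) = 3 - 1*(-193) = 3 + 193 = 196)
Z = -21599/46598 (Z = 21599*(-1/46598) = -21599/46598 ≈ -0.46352)
D = 106068240369/46598 (D = (-21599/46598 + 196)*(-16463 + 28104) = (9111609/46598)*11641 = 106068240369/46598 ≈ 2.2762e+6)
(-897*F(-2))/D = (-897*(-2))/(106068240369/46598) = 1794*(46598/106068240369) = 2143508/2719698471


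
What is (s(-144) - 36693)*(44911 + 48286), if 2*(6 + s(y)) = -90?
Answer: -3424430568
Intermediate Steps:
s(y) = -51 (s(y) = -6 + (1/2)*(-90) = -6 - 45 = -51)
(s(-144) - 36693)*(44911 + 48286) = (-51 - 36693)*(44911 + 48286) = -36744*93197 = -3424430568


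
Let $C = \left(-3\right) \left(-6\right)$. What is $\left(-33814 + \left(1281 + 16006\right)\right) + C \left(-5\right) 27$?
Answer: $-18957$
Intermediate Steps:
$C = 18$
$\left(-33814 + \left(1281 + 16006\right)\right) + C \left(-5\right) 27 = \left(-33814 + \left(1281 + 16006\right)\right) + 18 \left(-5\right) 27 = \left(-33814 + 17287\right) - 2430 = -16527 - 2430 = -18957$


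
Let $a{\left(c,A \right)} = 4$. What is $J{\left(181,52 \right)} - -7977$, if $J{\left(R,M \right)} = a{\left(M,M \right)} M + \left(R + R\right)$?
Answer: $8547$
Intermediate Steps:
$J{\left(R,M \right)} = 2 R + 4 M$ ($J{\left(R,M \right)} = 4 M + \left(R + R\right) = 4 M + 2 R = 2 R + 4 M$)
$J{\left(181,52 \right)} - -7977 = \left(2 \cdot 181 + 4 \cdot 52\right) - -7977 = \left(362 + 208\right) + 7977 = 570 + 7977 = 8547$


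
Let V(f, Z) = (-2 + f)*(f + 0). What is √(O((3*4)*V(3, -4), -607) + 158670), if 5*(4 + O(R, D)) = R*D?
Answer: √3857390/5 ≈ 392.80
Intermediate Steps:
V(f, Z) = f*(-2 + f) (V(f, Z) = (-2 + f)*f = f*(-2 + f))
O(R, D) = -4 + D*R/5 (O(R, D) = -4 + (R*D)/5 = -4 + (D*R)/5 = -4 + D*R/5)
√(O((3*4)*V(3, -4), -607) + 158670) = √((-4 + (⅕)*(-607)*((3*4)*(3*(-2 + 3)))) + 158670) = √((-4 + (⅕)*(-607)*(12*(3*1))) + 158670) = √((-4 + (⅕)*(-607)*(12*3)) + 158670) = √((-4 + (⅕)*(-607)*36) + 158670) = √((-4 - 21852/5) + 158670) = √(-21872/5 + 158670) = √(771478/5) = √3857390/5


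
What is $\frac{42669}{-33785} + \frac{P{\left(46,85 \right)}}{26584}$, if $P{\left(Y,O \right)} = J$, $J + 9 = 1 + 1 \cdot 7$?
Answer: $- \frac{1134346481}{898140440} \approx -1.263$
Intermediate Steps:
$J = -1$ ($J = -9 + \left(1 + 1 \cdot 7\right) = -9 + \left(1 + 7\right) = -9 + 8 = -1$)
$P{\left(Y,O \right)} = -1$
$\frac{42669}{-33785} + \frac{P{\left(46,85 \right)}}{26584} = \frac{42669}{-33785} - \frac{1}{26584} = 42669 \left(- \frac{1}{33785}\right) - \frac{1}{26584} = - \frac{42669}{33785} - \frac{1}{26584} = - \frac{1134346481}{898140440}$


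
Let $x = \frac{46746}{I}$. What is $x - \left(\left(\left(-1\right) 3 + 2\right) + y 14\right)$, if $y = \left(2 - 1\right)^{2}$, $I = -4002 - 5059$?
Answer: $- \frac{164539}{9061} \approx -18.159$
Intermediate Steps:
$I = -9061$
$y = 1$ ($y = 1^{2} = 1$)
$x = - \frac{46746}{9061}$ ($x = \frac{46746}{-9061} = 46746 \left(- \frac{1}{9061}\right) = - \frac{46746}{9061} \approx -5.159$)
$x - \left(\left(\left(-1\right) 3 + 2\right) + y 14\right) = - \frac{46746}{9061} - \left(\left(\left(-1\right) 3 + 2\right) + 1 \cdot 14\right) = - \frac{46746}{9061} - \left(\left(-3 + 2\right) + 14\right) = - \frac{46746}{9061} - \left(-1 + 14\right) = - \frac{46746}{9061} - 13 = - \frac{164539}{9061}$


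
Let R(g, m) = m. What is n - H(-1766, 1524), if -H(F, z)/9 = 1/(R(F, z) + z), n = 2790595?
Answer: 2835244523/1016 ≈ 2.7906e+6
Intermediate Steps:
H(F, z) = -9/(2*z) (H(F, z) = -9/(z + z) = -9*1/(2*z) = -9/(2*z))
n - H(-1766, 1524) = 2790595 - (-9)/(2*1524) = 2790595 - 1*(-3/1016) = 2790595 + 3/1016 = 2835244523/1016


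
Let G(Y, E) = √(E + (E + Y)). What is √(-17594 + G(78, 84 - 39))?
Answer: √(-17594 + 2*√42) ≈ 132.59*I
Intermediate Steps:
G(Y, E) = √(Y + 2*E)
√(-17594 + G(78, 84 - 39)) = √(-17594 + √(78 + 2*(84 - 39))) = √(-17594 + √(78 + 2*45)) = √(-17594 + √(78 + 90)) = √(-17594 + √168) = √(-17594 + 2*√42)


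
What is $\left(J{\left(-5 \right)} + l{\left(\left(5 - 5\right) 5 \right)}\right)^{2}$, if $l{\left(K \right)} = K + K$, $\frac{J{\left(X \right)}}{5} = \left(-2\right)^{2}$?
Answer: $400$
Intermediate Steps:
$J{\left(X \right)} = 20$ ($J{\left(X \right)} = 5 \left(-2\right)^{2} = 5 \cdot 4 = 20$)
$l{\left(K \right)} = 2 K$
$\left(J{\left(-5 \right)} + l{\left(\left(5 - 5\right) 5 \right)}\right)^{2} = \left(20 + 2 \left(5 - 5\right) 5\right)^{2} = \left(20 + 2 \cdot 0 \cdot 5\right)^{2} = \left(20 + 2 \cdot 0\right)^{2} = \left(20 + 0\right)^{2} = 20^{2} = 400$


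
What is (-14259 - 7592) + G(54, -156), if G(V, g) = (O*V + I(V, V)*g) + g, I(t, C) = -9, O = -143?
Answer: -28325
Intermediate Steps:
G(V, g) = -143*V - 8*g (G(V, g) = (-143*V - 9*g) + g = -143*V - 8*g)
(-14259 - 7592) + G(54, -156) = (-14259 - 7592) + (-143*54 - 8*(-156)) = -21851 + (-7722 + 1248) = -21851 - 6474 = -28325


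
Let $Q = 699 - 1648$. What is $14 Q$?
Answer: $-13286$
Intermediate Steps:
$Q = -949$ ($Q = 699 - 1648 = -949$)
$14 Q = 14 \left(-949\right) = -13286$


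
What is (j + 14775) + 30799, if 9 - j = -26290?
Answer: 71873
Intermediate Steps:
j = 26299 (j = 9 - 1*(-26290) = 9 + 26290 = 26299)
(j + 14775) + 30799 = (26299 + 14775) + 30799 = 41074 + 30799 = 71873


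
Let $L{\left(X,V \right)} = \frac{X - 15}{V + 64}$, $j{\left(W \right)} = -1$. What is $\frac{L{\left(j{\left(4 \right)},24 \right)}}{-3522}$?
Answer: $\frac{1}{19371} \approx 5.1624 \cdot 10^{-5}$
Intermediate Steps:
$L{\left(X,V \right)} = \frac{-15 + X}{64 + V}$
$\frac{L{\left(j{\left(4 \right)},24 \right)}}{-3522} = \frac{\frac{1}{64 + 24} \left(-15 - 1\right)}{-3522} = \frac{1}{88} \left(-16\right) \left(- \frac{1}{3522}\right) = \left(- \frac{2}{11}\right) \left(- \frac{1}{3522}\right) = \frac{1}{19371}$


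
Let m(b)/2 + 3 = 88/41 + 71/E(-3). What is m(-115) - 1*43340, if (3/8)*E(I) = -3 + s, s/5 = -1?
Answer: -56873053/1312 ≈ -43348.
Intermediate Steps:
s = -5 (s = 5*(-1) = -5)
E(I) = -64/3 (E(I) = 8*(-3 - 5)/3 = (8/3)*(-8) = -64/3)
m(b) = -10973/1312 (m(b) = -6 + 2*(88/41 + 71/(-64/3)) = -6 + 2*(88*(1/41) + 71*(-3/64)) = -6 + 2*(88/41 - 213/64) = -6 + 2*(-3101/2624) = -6 - 3101/1312 = -10973/1312)
m(-115) - 1*43340 = -10973/1312 - 1*43340 = -10973/1312 - 43340 = -56873053/1312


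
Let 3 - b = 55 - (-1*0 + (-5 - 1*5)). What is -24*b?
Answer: 1488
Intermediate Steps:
b = -62 (b = 3 - (55 - (-1*0 + (-5 - 1*5))) = 3 - (55 - (0 + (-5 - 5))) = 3 - (55 - (0 - 10)) = 3 - (55 - 1*(-10)) = 3 - (55 + 10) = 3 - 1*65 = 3 - 65 = -62)
-24*b = -24*(-62) = 1488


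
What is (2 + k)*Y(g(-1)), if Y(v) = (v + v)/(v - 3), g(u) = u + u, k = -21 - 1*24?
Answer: -172/5 ≈ -34.400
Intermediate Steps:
k = -45 (k = -21 - 24 = -45)
g(u) = 2*u
Y(v) = 2*v/(-3 + v) (Y(v) = (2*v)/(-3 + v) = 2*v/(-3 + v))
(2 + k)*Y(g(-1)) = (2 - 45)*(2*(2*(-1))/(-3 + 2*(-1))) = -86*(-2)/(-3 - 2) = -86*(-2)/(-5) = -86*(-2)*(-1)/5 = -43*⅘ = -172/5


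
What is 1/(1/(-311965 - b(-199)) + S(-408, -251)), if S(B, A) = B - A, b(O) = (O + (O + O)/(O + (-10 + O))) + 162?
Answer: -63633511/9990461431 ≈ -0.0063694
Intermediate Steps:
b(O) = 162 + O + 2*O/(-10 + 2*O) (b(O) = (O + (2*O)/(-10 + 2*O)) + 162 = (O + 2*O/(-10 + 2*O)) + 162 = 162 + O + 2*O/(-10 + 2*O))
1/(1/(-311965 - b(-199)) + S(-408, -251)) = 1/(1/(-311965 - (-810 + (-199)**2 + 158*(-199))/(-5 - 199)) + (-408 - 1*(-251))) = 1/(1/(-311965 - (-810 + 39601 - 31442)/(-204)) + (-408 + 251)) = 1/(1/(-311965 - (-1)*7349/204) - 157) = 1/(1/(-311965 - 1*(-7349/204)) - 157) = 1/(1/(-311965 + 7349/204) - 157) = 1/(1/(-63633511/204) - 157) = 1/(-204/63633511 - 157) = 1/(-9990461431/63633511) = -63633511/9990461431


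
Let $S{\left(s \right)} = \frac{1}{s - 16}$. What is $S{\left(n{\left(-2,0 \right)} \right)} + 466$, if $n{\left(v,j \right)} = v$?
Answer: $\frac{8387}{18} \approx 465.94$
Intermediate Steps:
$S{\left(s \right)} = \frac{1}{-16 + s}$
$S{\left(n{\left(-2,0 \right)} \right)} + 466 = \frac{1}{-16 - 2} + 466 = \frac{1}{-18} + 466 = - \frac{1}{18} + 466 = \frac{8387}{18}$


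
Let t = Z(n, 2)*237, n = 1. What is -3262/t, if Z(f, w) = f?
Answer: -3262/237 ≈ -13.764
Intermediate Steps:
t = 237 (t = 1*237 = 237)
-3262/t = -3262/237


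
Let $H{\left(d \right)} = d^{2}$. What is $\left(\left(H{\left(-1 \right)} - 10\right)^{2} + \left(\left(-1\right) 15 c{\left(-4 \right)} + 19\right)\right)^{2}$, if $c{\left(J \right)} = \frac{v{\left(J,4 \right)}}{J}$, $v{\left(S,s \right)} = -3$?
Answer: $\frac{126025}{16} \approx 7876.6$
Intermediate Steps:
$c{\left(J \right)} = - \frac{3}{J}$
$\left(\left(H{\left(-1 \right)} - 10\right)^{2} + \left(\left(-1\right) 15 c{\left(-4 \right)} + 19\right)\right)^{2} = \left(\left(\left(-1\right)^{2} - 10\right)^{2} + \left(\left(-1\right) 15 \left(- \frac{3}{-4}\right) + 19\right)\right)^{2} = \left(\left(1 - 10\right)^{2} + \left(- 15 \left(\left(-3\right) \left(- \frac{1}{4}\right)\right) + 19\right)\right)^{2} = \left(\left(-9\right)^{2} + \left(\left(-15\right) \frac{3}{4} + 19\right)\right)^{2} = \left(81 + \left(- \frac{45}{4} + 19\right)\right)^{2} = \left(81 + \frac{31}{4}\right)^{2} = \left(\frac{355}{4}\right)^{2} = \frac{126025}{16}$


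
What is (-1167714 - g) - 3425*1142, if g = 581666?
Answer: -5660730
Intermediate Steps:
(-1167714 - g) - 3425*1142 = (-1167714 - 1*581666) - 3425*1142 = (-1167714 - 581666) - 1*3911350 = -1749380 - 3911350 = -5660730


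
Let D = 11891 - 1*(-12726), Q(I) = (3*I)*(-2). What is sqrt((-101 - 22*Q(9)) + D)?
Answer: 6*sqrt(714) ≈ 160.32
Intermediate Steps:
Q(I) = -6*I
D = 24617 (D = 11891 + 12726 = 24617)
sqrt((-101 - 22*Q(9)) + D) = sqrt((-101 - (-132)*9) + 24617) = sqrt((-101 - 22*(-54)) + 24617) = sqrt((-101 + 1188) + 24617) = sqrt(1087 + 24617) = sqrt(25704) = 6*sqrt(714)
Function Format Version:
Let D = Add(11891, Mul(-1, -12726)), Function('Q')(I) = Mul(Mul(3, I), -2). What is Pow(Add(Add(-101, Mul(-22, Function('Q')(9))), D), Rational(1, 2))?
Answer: Mul(6, Pow(714, Rational(1, 2))) ≈ 160.32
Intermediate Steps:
Function('Q')(I) = Mul(-6, I)
D = 24617 (D = Add(11891, 12726) = 24617)
Pow(Add(Add(-101, Mul(-22, Function('Q')(9))), D), Rational(1, 2)) = Pow(Add(Add(-101, Mul(-22, Mul(-6, 9))), 24617), Rational(1, 2)) = Pow(Add(Add(-101, Mul(-22, -54)), 24617), Rational(1, 2)) = Pow(Add(Add(-101, 1188), 24617), Rational(1, 2)) = Pow(Add(1087, 24617), Rational(1, 2)) = Pow(25704, Rational(1, 2)) = Mul(6, Pow(714, Rational(1, 2)))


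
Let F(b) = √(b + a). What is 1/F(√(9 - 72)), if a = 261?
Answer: √3/(3*√(87 + I*√7)) ≈ 0.061877 - 0.00094065*I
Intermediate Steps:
F(b) = √(261 + b) (F(b) = √(b + 261) = √(261 + b))
1/F(√(9 - 72)) = 1/(√(261 + √(9 - 72))) = 1/(√(261 + √(-63))) = 1/(√(261 + 3*I*√7)) = (261 + 3*I*√7)^(-½)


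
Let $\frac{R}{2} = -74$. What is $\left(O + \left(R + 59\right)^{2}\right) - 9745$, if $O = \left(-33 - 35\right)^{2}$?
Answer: $2800$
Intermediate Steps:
$R = -148$ ($R = 2 \left(-74\right) = -148$)
$O = 4624$ ($O = \left(-33 - 35\right)^{2} = \left(-68\right)^{2} = 4624$)
$\left(O + \left(R + 59\right)^{2}\right) - 9745 = \left(4624 + \left(-148 + 59\right)^{2}\right) - 9745 = \left(4624 + \left(-89\right)^{2}\right) - 9745 = \left(4624 + 7921\right) - 9745 = 12545 - 9745 = 2800$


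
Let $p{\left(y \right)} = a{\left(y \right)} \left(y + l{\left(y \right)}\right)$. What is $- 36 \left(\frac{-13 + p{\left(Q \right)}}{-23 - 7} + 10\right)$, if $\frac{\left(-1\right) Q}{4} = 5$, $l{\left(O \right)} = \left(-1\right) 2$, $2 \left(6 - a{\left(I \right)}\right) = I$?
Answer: $-798$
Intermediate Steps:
$a{\left(I \right)} = 6 - \frac{I}{2}$
$l{\left(O \right)} = -2$
$Q = -20$ ($Q = \left(-4\right) 5 = -20$)
$p{\left(y \right)} = \left(-2 + y\right) \left(6 - \frac{y}{2}\right)$ ($p{\left(y \right)} = \left(6 - \frac{y}{2}\right) \left(y - 2\right) = \left(6 - \frac{y}{2}\right) \left(-2 + y\right) = \left(-2 + y\right) \left(6 - \frac{y}{2}\right)$)
$- 36 \left(\frac{-13 + p{\left(Q \right)}}{-23 - 7} + 10\right) = - 36 \left(\frac{-13 - \frac{\left(-12 - 20\right) \left(-2 - 20\right)}{2}}{-23 - 7} + 10\right) = - 36 \left(\frac{-13 - \left(-16\right) \left(-22\right)}{-30} + 10\right) = - 36 \left(\left(-13 - 352\right) \left(- \frac{1}{30}\right) + 10\right) = - 36 \left(\left(-365\right) \left(- \frac{1}{30}\right) + 10\right) = - 36 \left(\frac{73}{6} + 10\right) = \left(-36\right) \frac{133}{6} = -798$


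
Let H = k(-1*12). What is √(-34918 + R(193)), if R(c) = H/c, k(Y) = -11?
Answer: I*√1300662705/193 ≈ 186.86*I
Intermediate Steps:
H = -11
R(c) = -11/c
√(-34918 + R(193)) = √(-34918 - 11/193) = √(-6739185/193) = I*√1300662705/193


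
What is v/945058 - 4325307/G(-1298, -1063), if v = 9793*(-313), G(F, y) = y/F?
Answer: -5305793703999355/1004596654 ≈ -5.2815e+6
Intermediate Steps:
v = -3065209
v/945058 - 4325307/G(-1298, -1063) = -3065209/945058 - 4325307/((-1063/(-1298))) = -3065209*1/945058 - 4325307/((-1063*(-1/1298))) = -3065209/945058 - 4325307/1063/1298 = -3065209/945058 - 4325307*1298/1063 = -3065209/945058 - 5614248486/1063 = -5305793703999355/1004596654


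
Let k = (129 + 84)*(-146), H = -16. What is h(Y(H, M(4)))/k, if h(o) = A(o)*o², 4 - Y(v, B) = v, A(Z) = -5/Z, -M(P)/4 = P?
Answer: 50/15549 ≈ 0.0032156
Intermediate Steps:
M(P) = -4*P
Y(v, B) = 4 - v
h(o) = -5*o (h(o) = (-5/o)*o² = -5*o)
k = -31098 (k = 213*(-146) = -31098)
h(Y(H, M(4)))/k = -5*(4 - 1*(-16))/(-31098) = -5*(4 + 16)*(-1/31098) = -5*20*(-1/31098) = -100*(-1/31098) = 50/15549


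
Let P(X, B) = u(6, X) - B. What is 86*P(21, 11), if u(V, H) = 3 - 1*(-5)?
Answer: -258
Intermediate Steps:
u(V, H) = 8 (u(V, H) = 3 + 5 = 8)
P(X, B) = 8 - B
86*P(21, 11) = 86*(8 - 1*11) = 86*(8 - 11) = 86*(-3) = -258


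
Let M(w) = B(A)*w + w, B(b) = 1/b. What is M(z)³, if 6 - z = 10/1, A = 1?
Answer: -512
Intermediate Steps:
B(b) = 1/b
z = -4 (z = 6 - 10/1 = 6 - 10 = -4)
M(w) = 2*w (M(w) = w/1 + w = 1*w + w = w + w = 2*w)
M(z)³ = (2*(-4))³ = (-8)³ = -512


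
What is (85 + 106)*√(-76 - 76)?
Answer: 382*I*√38 ≈ 2354.8*I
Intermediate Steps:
(85 + 106)*√(-76 - 76) = 191*√(-152) = 191*(2*I*√38) = 382*I*√38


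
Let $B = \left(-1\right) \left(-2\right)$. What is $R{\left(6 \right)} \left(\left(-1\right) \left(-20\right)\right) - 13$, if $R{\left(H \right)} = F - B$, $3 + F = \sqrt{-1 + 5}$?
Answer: $-73$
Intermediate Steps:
$B = 2$
$F = -1$ ($F = -3 + \sqrt{-1 + 5} = -3 + \sqrt{4} = -3 + 2 = -1$)
$R{\left(H \right)} = -3$ ($R{\left(H \right)} = -1 - 2 = -3$)
$R{\left(6 \right)} \left(\left(-1\right) \left(-20\right)\right) - 13 = - 3 \left(\left(-1\right) \left(-20\right)\right) - 13 = \left(-3\right) 20 - 13 = -60 - 13 = -73$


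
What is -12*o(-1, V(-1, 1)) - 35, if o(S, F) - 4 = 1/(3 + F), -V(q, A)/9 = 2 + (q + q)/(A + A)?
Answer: -81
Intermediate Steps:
V(q, A) = -18 - 9*q/A (V(q, A) = -9*(2 + (q + q)/(A + A)) = -9*(2 + (2*q)/((2*A))) = -9*(2 + (2*q)*(1/(2*A))) = -9*(2 + q/A) = -18 - 9*q/A)
o(S, F) = 4 + 1/(3 + F)
-12*o(-1, V(-1, 1)) - 35 = -12*(13 + 4*(-18 - 9*(-1)/1))/(3 + (-18 - 9*(-1)/1)) - 35 = -12*(13 + 4*(-18 - 9*(-1)*1))/(3 + (-18 - 9*(-1)*1)) - 35 = -12*(13 + 4*(-18 + 9))/(3 + (-18 + 9)) - 35 = -12*(13 + 4*(-9))/(3 - 9) - 35 = -12*(13 - 36)/(-6) - 35 = -(-2)*(-23) - 35 = -12*23/6 - 35 = -46 - 35 = -81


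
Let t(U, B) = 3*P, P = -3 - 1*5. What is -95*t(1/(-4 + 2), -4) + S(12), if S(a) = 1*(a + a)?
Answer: 2304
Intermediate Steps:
S(a) = 2*a (S(a) = 1*(2*a) = 2*a)
P = -8 (P = -3 - 5 = -8)
t(U, B) = -24 (t(U, B) = 3*(-8) = -24)
-95*t(1/(-4 + 2), -4) + S(12) = -95*(-24) + 2*12 = 2280 + 24 = 2304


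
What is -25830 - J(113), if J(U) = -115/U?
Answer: -2918675/113 ≈ -25829.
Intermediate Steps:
-25830 - J(113) = -25830 - (-115)/113 = -25830 - 1*(-115/113) = -25830 + 115/113 = -2918675/113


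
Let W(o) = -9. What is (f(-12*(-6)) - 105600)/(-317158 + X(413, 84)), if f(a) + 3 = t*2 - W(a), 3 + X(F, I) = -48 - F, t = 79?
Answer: 52718/158811 ≈ 0.33195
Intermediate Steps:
X(F, I) = -51 - F (X(F, I) = -3 + (-48 - F) = -51 - F)
f(a) = 164 (f(a) = -3 + (79*2 - 1*(-9)) = -3 + (158 + 9) = -3 + 167 = 164)
(f(-12*(-6)) - 105600)/(-317158 + X(413, 84)) = (164 - 105600)/(-317158 + (-51 - 1*413)) = -105436/(-317158 + (-51 - 413)) = -105436/(-317158 - 464) = -105436/(-317622) = -105436*(-1/317622) = 52718/158811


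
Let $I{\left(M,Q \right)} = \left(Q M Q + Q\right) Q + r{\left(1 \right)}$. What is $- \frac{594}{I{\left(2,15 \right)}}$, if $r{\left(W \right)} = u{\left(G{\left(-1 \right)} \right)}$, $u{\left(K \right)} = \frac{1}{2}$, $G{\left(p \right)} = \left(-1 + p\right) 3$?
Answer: $- \frac{1188}{13951} \approx -0.085155$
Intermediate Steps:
$G{\left(p \right)} = -3 + 3 p$
$u{\left(K \right)} = \frac{1}{2}$
$r{\left(W \right)} = \frac{1}{2}$
$I{\left(M,Q \right)} = \frac{1}{2} + Q \left(Q + M Q^{2}\right)$ ($I{\left(M,Q \right)} = \left(Q M Q + Q\right) Q + \frac{1}{2} = \left(M Q Q + Q\right) Q + \frac{1}{2} = \left(M Q^{2} + Q\right) Q + \frac{1}{2} = \left(Q + M Q^{2}\right) Q + \frac{1}{2} = Q \left(Q + M Q^{2}\right) + \frac{1}{2} = \frac{1}{2} + Q \left(Q + M Q^{2}\right)$)
$- \frac{594}{I{\left(2,15 \right)}} = - \frac{594}{\frac{1}{2} + 15^{2} + 2 \cdot 15^{3}} = - \frac{594}{\frac{1}{2} + 225 + 2 \cdot 3375} = - \frac{594}{\frac{1}{2} + 225 + 6750} = - \frac{594}{\frac{13951}{2}} = \left(-594\right) \frac{2}{13951} = - \frac{1188}{13951}$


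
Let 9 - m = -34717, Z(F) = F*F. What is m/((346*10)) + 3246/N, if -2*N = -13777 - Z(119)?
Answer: 248159327/24166370 ≈ 10.269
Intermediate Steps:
Z(F) = F²
m = 34726 (m = 9 - 1*(-34717) = 9 + 34717 = 34726)
N = 13969 (N = -(-13777 - 1*119²)/2 = -(-13777 - 1*14161)/2 = -(-13777 - 14161)/2 = -½*(-27938) = 13969)
m/((346*10)) + 3246/N = 34726/((346*10)) + 3246/13969 = 34726/3460 + 3246*(1/13969) = 34726*(1/3460) + 3246/13969 = 17363/1730 + 3246/13969 = 248159327/24166370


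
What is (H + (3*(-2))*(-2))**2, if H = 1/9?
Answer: 11881/81 ≈ 146.68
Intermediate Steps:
H = 1/9 ≈ 0.11111
(H + (3*(-2))*(-2))**2 = (1/9 + (3*(-2))*(-2))**2 = (1/9 - 6*(-2))**2 = (1/9 + 12)**2 = (109/9)**2 = 11881/81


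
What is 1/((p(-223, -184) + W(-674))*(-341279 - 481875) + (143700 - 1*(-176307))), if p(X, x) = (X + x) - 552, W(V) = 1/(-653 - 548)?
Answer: 1201/948460179447 ≈ 1.2663e-9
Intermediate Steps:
W(V) = -1/1201 (W(V) = 1/(-1201) = -1/1201)
p(X, x) = -552 + X + x
1/((p(-223, -184) + W(-674))*(-341279 - 481875) + (143700 - 1*(-176307))) = 1/(((-552 - 223 - 184) - 1/1201)*(-341279 - 481875) + (143700 - 1*(-176307))) = 1/((-959 - 1/1201)*(-823154) + (143700 + 176307)) = 1/(-1151760/1201*(-823154) + 320007) = 1/(948075851040/1201 + 320007) = 1/(948460179447/1201) = 1201/948460179447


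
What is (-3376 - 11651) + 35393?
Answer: 20366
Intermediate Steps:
(-3376 - 11651) + 35393 = -15027 + 35393 = 20366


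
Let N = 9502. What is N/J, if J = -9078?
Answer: -4751/4539 ≈ -1.0467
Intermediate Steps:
N/J = 9502/(-9078) = 9502*(-1/9078) = -4751/4539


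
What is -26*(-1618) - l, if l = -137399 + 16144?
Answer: 163323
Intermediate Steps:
l = -121255
-26*(-1618) - l = -26*(-1618) - 1*(-121255) = 42068 + 121255 = 163323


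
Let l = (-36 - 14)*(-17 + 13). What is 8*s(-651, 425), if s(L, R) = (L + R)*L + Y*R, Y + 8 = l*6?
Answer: 5229808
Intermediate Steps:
l = 200 (l = -50*(-4) = 200)
Y = 1192 (Y = -8 + 200*6 = -8 + 1200 = 1192)
s(L, R) = 1192*R + L*(L + R) (s(L, R) = (L + R)*L + 1192*R = L*(L + R) + 1192*R = 1192*R + L*(L + R))
8*s(-651, 425) = 8*((-651)² + 1192*425 - 651*425) = 8*(423801 + 506600 - 276675) = 8*653726 = 5229808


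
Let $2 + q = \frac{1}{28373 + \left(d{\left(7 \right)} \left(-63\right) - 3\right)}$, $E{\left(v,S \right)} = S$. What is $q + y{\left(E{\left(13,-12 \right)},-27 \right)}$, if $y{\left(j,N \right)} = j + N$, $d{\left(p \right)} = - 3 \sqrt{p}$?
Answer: $- \frac{32988852603}{804606853} - \frac{189 \sqrt{7}}{804606853} \approx -41.0$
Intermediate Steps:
$y{\left(j,N \right)} = N + j$
$q = -2 + \frac{1}{28370 + 189 \sqrt{7}}$ ($q = -2 + \frac{1}{28373 - \left(3 - - 3 \sqrt{7} \left(-63\right)\right)} = -2 + \frac{1}{28373 - \left(3 - 189 \sqrt{7}\right)} = -2 + \frac{1}{28370 + 189 \sqrt{7}} \approx -2.0$)
$q + y{\left(E{\left(13,-12 \right)},-27 \right)} = \left(- \frac{1609185336}{804606853} - \frac{189 \sqrt{7}}{804606853}\right) - 39 = - \frac{32988852603}{804606853} - \frac{189 \sqrt{7}}{804606853}$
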